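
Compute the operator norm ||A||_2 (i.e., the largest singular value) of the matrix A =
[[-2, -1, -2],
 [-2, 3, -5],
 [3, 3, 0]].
||A||_2 ≈ 6.4576 (= sqrt(largest eigenvalue of A^T A))

||A||_2 = sigma_max(A) = sqrt(lambda_max(A^T A)). Form the symmetric matrix M = A^T A =
[[17, 5, 14],
 [5, 19, -13],
 [14, -13, 29]].
Its characteristic polynomial (trace, sum of principal 2x2 minors, determinant of M give the coefficients) is
  p(λ) = det(λ I - M) = λ^3 - 65λ^2 + 977λ - 225.
No integer candidate from the rational root theorem (±divisors of 225) is a root, so the roots are irrational. The cubic discriminant is Δ = 311251568 > 0, so there are three distinct real roots. p(0) = -225 and p(1) = 688 have opposite signs, so a root lies in (0, 1); Newton's method refines it to λ ≈ 0.2339. p(23) = 28 and p(24) = -393 have opposite signs, so a root lies in (23, 24); Newton's method refines it to λ ≈ 23.0658. p(41) = -512 and p(42) = 237 have opposite signs, so a root lies in (41, 42); Newton's method refines it to λ ≈ 41.7003. Check (Vieta): the three roots sum to 65, matching tr M = 65.
So the eigenvalues of A^T A are ≈ 0.2339, 23.0658, 41.7003 (all ≥ 0, as they must be for A^T A). The largest is λ_max ≈ 41.7003, hence ||A||_2 = sqrt(λ_max) ≈ 6.4576.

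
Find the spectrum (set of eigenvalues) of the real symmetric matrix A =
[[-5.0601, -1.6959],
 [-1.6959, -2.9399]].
sigma(A) ≈ {-6, -2}

A is real symmetric, so its spectrum consists of real eigenvalues. Expanding the characteristic polynomial of the displayed matrix gives
  det(λ I - A) = p(λ) = λ^2 + (8)λ + (12).
Solving p(λ) = 0 yields eigenvalues ≈ -6, -2. (A is shown rounded to 4 decimals, so these recover the underlying integer eigenvalues to within that precision.)
Verification: the trace of A = -8 equals the sum of eigenvalues -8, and det(A) ≈ 12.0001 matches the eigenvalue product 12.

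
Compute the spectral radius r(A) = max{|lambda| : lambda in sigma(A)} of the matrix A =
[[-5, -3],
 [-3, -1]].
r(A) = (6 + sqrt(52))/2 ≈ 6.6056

The eigenvalues of A are the roots of its characteristic polynomial. With M = A (coefficients from the trace and determinant):
  p(λ) = det(λ I - M) = λ^2 + 6λ - 4.
For λ^2 + 6λ - 4 the discriminant is 52. It is nonnegative but not a perfect square, so the roots are real and irrational: λ = (-6 ± sqrt(52))/2 ≈ 0.6056, -6.6056.
Thus the eigenvalues (to 4 decimals) are 0.6056 (modulus 0.6056); -6.6056 (modulus 6.6056). The spectral radius is the largest modulus: r(A) = (6 + sqrt(52))/2 ≈ 6.6056. (Cross-check: r(A) ≤ ||A||_2 ≈ 6.6056; equality holds whenever A is normal, though it can also hold for some non-normal A.)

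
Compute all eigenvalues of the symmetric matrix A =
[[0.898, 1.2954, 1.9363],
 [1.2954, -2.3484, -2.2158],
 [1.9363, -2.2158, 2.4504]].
sigma(A) ≈ {-4, 1, 4}

A is real symmetric, so its spectrum consists of real eigenvalues. Expanding the characteristic polynomial of the displayed matrix gives
  det(λ I - A) = p(λ) = λ^3 + (-1)λ^2 + (-16)λ + (16).
Solving p(λ) = 0 yields eigenvalues ≈ -4, 1, 4. (A is shown rounded to 4 decimals, so these recover the underlying integer eigenvalues to within that precision.)
Verification: the trace of A = 1 equals the sum of eigenvalues 1, and det(A) ≈ -15.9994 matches the eigenvalue product -16.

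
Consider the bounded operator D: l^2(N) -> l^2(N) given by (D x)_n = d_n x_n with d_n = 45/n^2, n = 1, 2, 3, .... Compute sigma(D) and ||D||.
sigma(D) = {45/n^2 : n ≥ 1} ∪ {0}; ||D|| = 45

A bounded diagonal operator on l^2 with diagonal entries d_n has spectrum equal to the closure of {d_n : n ≥ 1}: every d_n is an eigenvalue (with eigenvector e_n), so {d_n} ⊂ sigma(D); the spectrum is closed, so its closure is too; and for lambda not in the closure, (D - lambda I) has bounded inverse (the diagonal entries 1/(d_n - lambda) are bounded). For our sequence d_n = 45/n^2, n = 1, 2, 3, ...:
  - {d_n} = {45/n^2 : n ≥ 1}; the only limit point is 0
  - closure = {45/n^2 : n ≥ 1} ∪ {0}
For the norm: a diagonal operator has ||D|| = sup_n |d_n|. Here d_n = 45/n^2 is positive and decreasing, so sup_n |d_n| = d_1 = 45. So ||D|| = 45.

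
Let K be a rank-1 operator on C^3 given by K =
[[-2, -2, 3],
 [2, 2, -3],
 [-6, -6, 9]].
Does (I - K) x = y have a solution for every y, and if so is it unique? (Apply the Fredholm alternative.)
(I - K) is invertible (det(I - K) = -8 ≠ 0), so for every y in C^3 the equation (I - K) x = y has a unique solution.

K has rank 1, so it is an outer product K = u v^T: every row of K is a multiple of one row vector. Reading off the entries, u = (-1, 1, -3) and v = (2, 2, -3) (row i of K equals u_i·v^T). A rank-one matrix u v^T satisfies K u = u (v·u) and kills the (2)-dimensional subspace v^⊥, so its characteristic polynomial is lambda^2 (lambda - v·u) with v·u = tr K = 9. Hence the eigenvalues of I - K are 1 (multiplicity 2) and 1 - (9) = -8, so det(I - K) = -8. (Direct check: I - K =
[[3, 2, -3],
 [-2, -1, 3],
 [6, 6, -8]]
has determinant -8.) The finite-dimensional Fredholm alternative says: either (I - K) is invertible, or ker(I - K) ≠ {0} and then range(I - K) = ker((I - K)^*)^⊥, with dim ker(I - K) = dim ker((I - K)^*). Since det(I - K) ≠ 0, 1 is not an eigenvalue of K and ker(I - K) = {0}, so we are in the first case: for every y there is a unique x = (I - K)^(-1) y. Explicitly, by the Sherman–Morrison formula, (I - u v^T)^(-1) = I + u v^T/(1 - v·u), i.e. (I - K)^(-1) = I + K/(-8).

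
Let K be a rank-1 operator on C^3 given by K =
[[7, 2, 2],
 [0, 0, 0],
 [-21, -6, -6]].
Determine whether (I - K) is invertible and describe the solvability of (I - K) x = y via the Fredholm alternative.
(I - K) is singular (det(I - K) = 0, i.e. 1 ∈ sigma(K)). (I - K) x = y is solvable iff y ⊥ ker((I - K)^*) = span{(7, 2, 2)}, i.e. iff 7y_1 + 2y_2 + 2y_3 = 0. When solvable, the solutions are x = y + c·(1, 0, -3), c arbitrary (ker(I - K) = span{(1, 0, -3)}, dimension 1).

K has rank 1, so it is an outer product K = u v^T: every row of K is a multiple of one row vector. Reading off the entries, u = (1, 0, -3) and v = (7, 2, 2) (row i of K equals u_i·v^T). A rank-one matrix u v^T satisfies K u = u (v·u) and kills the (2)-dimensional subspace v^⊥, so its characteristic polynomial is lambda^2 (lambda - v·u) with v·u = tr K = 1. Hence the eigenvalues of I - K are 1 (multiplicity 2) and 1 - (1) = 0, so det(I - K) = 0. (Direct check: I - K =
[[-6, -2, -2],
 [0, 1, 0],
 [21, 6, 7]]
has determinant 0.) So 1 is an eigenvalue of K and (I - K) is not invertible. The finite-dimensional Fredholm alternative says: either (I - K) is invertible, or ker(I - K) ≠ {0} and then range(I - K) = ker((I - K)^*)^⊥, with dim ker(I - K) = dim ker((I - K)^*). We are in the second case, so we need both kernels. Kernel of I - K: (I - K) u = u - u (v·u) = u - u = 0, so ker(I - K) = span{u} = span{(1, 0, -3)} (it is exactly 1-dimensional because rank(I - K) = 2). Kernel of the adjoint: K is real, so (I - K)^* = I - K^T = I - v u^T, and (I - v u^T) v = v - v (u·v) = 0; hence ker((I - K)^*) = span{v} = span{(7, 2, 2)}. Therefore (I - K) x = y is solvable iff <y, v> = 0, i.e. iff 7y_1 + 2y_2 + 2y_3 = 0. When this holds, K y = u (v·y) = 0, so (I - K) y = y and x = y is a particular solution; the full solution set is the line x = y + c·u = y + c·(1, 0, -3), c ∈ C.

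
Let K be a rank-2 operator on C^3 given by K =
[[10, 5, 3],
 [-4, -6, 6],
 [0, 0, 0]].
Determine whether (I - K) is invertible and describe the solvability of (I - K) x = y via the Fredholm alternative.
(I - K) is invertible (det(I - K) = -43 ≠ 0), so for every y in C^3 the equation (I - K) x = y has a unique solution.

K has rank 2 and factors as K = U V^T = u1 v1^T + u2 v2^T with u1 = (-3, 2, 0), v1 = (-3, -2, 0), u2 = (1, 2, 0), v2 = (1, -1, 3) (multiplying out reproduces the displayed K). The nonzero eigenvalues of U V^T coincide with those of the 2 x 2 matrix G = V^T U = [[v1·u1, v1·u2], [v2·u1, v2·u2]] = [[5, -7], [-5, -1]], and by the Sylvester determinant identity det(I_3 - U V^T) = det(I_2 - V^T U) = det([[-4, 7], [5, 2]]) = (-4)(2) - (7)(5) = -43. (Direct check: I - K =
[[-9, -5, -3],
 [4, 7, -6],
 [0, 0, 1]]
has determinant -43.) The finite-dimensional Fredholm alternative says: either (I - K) is invertible, or ker(I - K) ≠ {0} and then range(I - K) = ker((I - K)^*)^⊥, with dim ker(I - K) = dim ker((I - K)^*). Since det(I - K) ≠ 0, 1 is not an eigenvalue of K and ker(I - K) = {0}, so we are in the first case: for every y there is a unique x = (I - K)^(-1) y. (Explicitly, by the Woodbury identity, (I - U V^T)^(-1) = I + U (I_2 - G)^(-1) V^T.)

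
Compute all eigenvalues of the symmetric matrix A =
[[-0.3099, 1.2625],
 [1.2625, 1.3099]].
sigma(A) ≈ {-1, 2}

A is real symmetric, so its spectrum consists of real eigenvalues. Expanding the characteristic polynomial of the displayed matrix gives
  det(λ I - A) = p(λ) = λ^2 + (-1)λ + (-2).
Solving p(λ) = 0 yields eigenvalues ≈ -1, 2. (A is shown rounded to 4 decimals, so these recover the underlying integer eigenvalues to within that precision.)
Verification: the trace of A = 1 equals the sum of eigenvalues 1, and det(A) ≈ -1.9998 matches the eigenvalue product -2.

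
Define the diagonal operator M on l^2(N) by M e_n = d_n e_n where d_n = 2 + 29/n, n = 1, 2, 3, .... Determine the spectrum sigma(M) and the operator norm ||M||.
sigma(M) = {2 + 29/n : n ≥ 1} ∪ {2}; ||M|| = 31

A bounded diagonal operator on l^2 with diagonal entries d_n has spectrum equal to the closure of {d_n : n ≥ 1}: every d_n is an eigenvalue (with eigenvector e_n), so {d_n} ⊂ sigma(M); the spectrum is closed, so its closure is too; and for lambda not in the closure, (M - lambda I) has bounded inverse (the diagonal entries 1/(d_n - lambda) are bounded). For our sequence d_n = 2 + 29/n, n = 1, 2, 3, ...:
  - {d_n} = {2 + 29/n : n ≥ 1}; the only limit point is 2
  - closure = {2 + 29/n : n ≥ 1} ∪ {2}
For the norm: a diagonal operator has ||M|| = sup_n |d_n|. Here d_n = 2 + 29/n is positive and decreasing, so sup_n |d_n| = d_1 = 2 + 29 = 31. So ||M|| = 31.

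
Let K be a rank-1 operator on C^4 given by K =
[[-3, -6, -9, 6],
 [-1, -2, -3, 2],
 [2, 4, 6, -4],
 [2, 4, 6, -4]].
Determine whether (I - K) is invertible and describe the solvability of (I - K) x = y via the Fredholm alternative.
(I - K) is invertible (det(I - K) = 4 ≠ 0), so for every y in C^4 the equation (I - K) x = y has a unique solution.

K has rank 1, so it is an outer product K = u v^T: every row of K is a multiple of one row vector. Reading off the entries, u = (3, 1, -2, -2) and v = (-1, -2, -3, 2) (row i of K equals u_i·v^T). A rank-one matrix u v^T satisfies K u = u (v·u) and kills the (3)-dimensional subspace v^⊥, so its characteristic polynomial is lambda^3 (lambda - v·u) with v·u = tr K = -3. Hence the eigenvalues of I - K are 1 (multiplicity 3) and 1 - (-3) = 4, so det(I - K) = 4. (Direct check: I - K =
[[4, 6, 9, -6],
 [1, 3, 3, -2],
 [-2, -4, -5, 4],
 [-2, -4, -6, 5]]
has determinant 4.) The finite-dimensional Fredholm alternative says: either (I - K) is invertible, or ker(I - K) ≠ {0} and then range(I - K) = ker((I - K)^*)^⊥, with dim ker(I - K) = dim ker((I - K)^*). Since det(I - K) ≠ 0, 1 is not an eigenvalue of K and ker(I - K) = {0}, so we are in the first case: for every y there is a unique x = (I - K)^(-1) y. Explicitly, by the Sherman–Morrison formula, (I - u v^T)^(-1) = I + u v^T/(1 - v·u), i.e. (I - K)^(-1) = I + K/(4).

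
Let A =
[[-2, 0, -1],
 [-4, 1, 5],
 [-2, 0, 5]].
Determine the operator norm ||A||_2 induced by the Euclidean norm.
||A||_2 ≈ 8.3173 (= sqrt(largest eigenvalue of A^T A))

||A||_2 = sigma_max(A) = sqrt(lambda_max(A^T A)). Form the symmetric matrix M = A^T A =
[[24, -4, -28],
 [-4, 1, 5],
 [-28, 5, 51]].
Its characteristic polynomial (trace, sum of principal 2x2 minors, determinant of M give the coefficients) is
  p(λ) = det(λ I - M) = λ^3 - 76λ^2 + 474λ - 144.
No integer candidate from the rational root theorem (±divisors of 144) is a root, so the roots are irrational. The cubic discriminant is Δ = 711707040 > 0, so there are three distinct real roots. p(0) = -144 and p(1) = 255 have opposite signs, so a root lies in (0, 1); Newton's method refines it to λ ≈ 0.3202. p(6) = 180 and p(7) = -207 have opposite signs, so a root lies in (6, 7); Newton's method refines it to λ ≈ 6.5016. p(69) = -765 and p(70) = 3636 have opposite signs, so a root lies in (69, 70); Newton's method refines it to λ ≈ 69.1782. Check (Vieta): the three roots sum to 76, matching tr M = 76.
So the eigenvalues of A^T A are ≈ 0.3202, 6.5016, 69.1782 (all ≥ 0, as they must be for A^T A). The largest is λ_max ≈ 69.1782, hence ||A||_2 = sqrt(λ_max) ≈ 8.3173.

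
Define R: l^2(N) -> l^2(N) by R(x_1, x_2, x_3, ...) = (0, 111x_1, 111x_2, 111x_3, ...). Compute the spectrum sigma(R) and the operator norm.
sigma(R) = closed disk {z in C : |z| ≤ 111}; ||R|| = 111

Note R = 111·U where U is the unit right shift (U x)_k = x_{k-1} (with x_0 := 0); so ||R|| = 111||U|| and sigma(R) = 111·sigma(U). ||R x||^2 = sum_{k≥1} |111x_k|^2 = 12321||x||^2, so ||R|| = 111 and sigma(R) ⊂ {|z| ≤ 111}. For any |lambda| < 111, the equation (R - lambda I) x = 0 forces x_1 = 0, then 111x_k = lambda x_{k+1} ⇒ x = 0, so R has no eigenvalues. But (R - lambda I) is not surjective for |lambda| < 111: solving (R - lambda I) x = e_1 would require x_n proportional to (lambda/111)^(-n), which is not in l^2. So every |lambda| < 111 lies in the residual spectrum. The boundary |lambda| = 111 is in the approximate point spectrum (the spectrum is closed). Hence sigma(R) is the closed disk of radius 111.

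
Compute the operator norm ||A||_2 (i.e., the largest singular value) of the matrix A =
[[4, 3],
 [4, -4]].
||A||_2 = sqrt((57 + sqrt(113))/2) ≈ 5.8151 (= sqrt(largest eigenvalue of A^T A))

||A||_2 = sigma_max(A) = sqrt(lambda_max(A^T A)). Form the symmetric matrix M = A^T A =
[[32, -4],
 [-4, 25]].
Its characteristic polynomial (trace, determinant of M give the coefficients) is
  p(λ) = det(λ I - M) = λ^2 - 57λ + 784.
For λ^2 - 57λ + 784 the discriminant is 113. It is nonnegative but not a perfect square, so the roots are real and irrational: λ = (57 ± sqrt(113))/2 ≈ 33.8151, 23.1849.
So the eigenvalues of A^T A are ≈ 23.1849, 33.8151 (all ≥ 0, as they must be for A^T A). The largest is λ_max = (57 + sqrt(113))/2 ≈ 33.8151, hence ||A||_2 = sqrt(λ_max) = sqrt((57 + sqrt(113))/2) ≈ 5.8151.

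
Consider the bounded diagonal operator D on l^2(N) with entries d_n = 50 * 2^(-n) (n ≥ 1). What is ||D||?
||D|| = 25 (attained at n = 1)

For D diagonal, ||D|| = sup_n |d_n|. The sequence d_n = 50 * 2^(-n) is positive and strictly decreasing (ratio 2^(-1) < 1), so the supremum is d_1 = 50/2 = 25. Hence ||D|| = 25.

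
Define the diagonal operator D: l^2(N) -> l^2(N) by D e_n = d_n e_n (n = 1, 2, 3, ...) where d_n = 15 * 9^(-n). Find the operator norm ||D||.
||D|| = 5/3 (attained at n = 1)

For D diagonal, ||D|| = sup_n |d_n|. The sequence d_n = 15 * 9^(-n) is positive and strictly decreasing (ratio 9^(-1) < 1), so the supremum is d_1 = 15/9 = 5/3. Hence ||D|| = 5/3.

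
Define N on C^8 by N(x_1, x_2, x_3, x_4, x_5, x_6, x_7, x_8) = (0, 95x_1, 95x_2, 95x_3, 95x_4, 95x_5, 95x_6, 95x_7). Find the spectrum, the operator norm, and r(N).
sigma(N) = {0}; ||N|| = 95; r(N) = 0. (N is nilpotent with N^8 = 0.)

On C^8, N is a strictly lower-triangular matrix with 95 on the subdiagonal and zeros elsewhere, so its characteristic polynomial is lambda^8 and every eigenvalue is 0: sigma(N) = {0}. For the operator norm, N e_i = 95e_{i+1} for i = 1, ..., 7 and N e_8 = 0, so the singular values of N are 95 (with multiplicity 7) and 0; hence ||N|| = 95. The spectral radius r(N) = max|lambda| = 0. Note ||N|| > r(N) — characteristic of non-normal nilpotent operators. Indeed N^8 = 0.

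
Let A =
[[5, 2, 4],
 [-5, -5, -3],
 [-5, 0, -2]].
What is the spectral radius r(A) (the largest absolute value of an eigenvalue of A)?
r(A) ≈ 3.6423

The eigenvalues of A are the roots of its characteristic polynomial. With M = A (coefficients from the trace, the sum of principal 2x2 minors, and det A):
  p(λ) = det(λ I - M) = λ^3 + 2λ^2 + 5λ + 40.
No integer candidate from the rational root theorem (±divisors of 40) is a root, so the roots are irrational. The cubic discriminant is Δ = -37680 < 0, so there is one real root and a complex-conjugate pair. p(-4) = -12 and p(-3) = 16 have opposite signs, so a root lies in (-4, -3); Newton's method refines it to λ ≈ -3.6423. Dividing out (λ - (-3.6423)) leaves approximately λ^2 - 1.6423λ + 10.982. For λ^2 - 1.6423λ + 10.982 the discriminant is -41.2305. It is negative, so the remaining roots are the complex-conjugate pair λ ≈ 0.8212 ± 3.2106i. Their product equals the constant term, so |λ|^2 ≈ 10.982 and |λ| ≈ 3.3139.
Thus the eigenvalues (to 4 decimals) are -3.6423 (modulus 3.6423); 0.8212 ± 3.2106i (modulus 3.3139). The spectral radius is the largest modulus: r(A) ≈ 3.6423. (Cross-check: r(A) ≤ ||A||_2 ≈ 11.0221; equality holds whenever A is normal, though it can also hold for some non-normal A.)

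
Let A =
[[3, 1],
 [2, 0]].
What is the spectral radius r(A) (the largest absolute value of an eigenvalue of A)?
r(A) = (3 + sqrt(17))/2 ≈ 3.5616

The eigenvalues of A are the roots of its characteristic polynomial. With M = A (coefficients from the trace and determinant):
  p(λ) = det(λ I - M) = λ^2 - 3λ - 2.
For λ^2 - 3λ - 2 the discriminant is 17. It is nonnegative but not a perfect square, so the roots are real and irrational: λ = (3 ± sqrt(17))/2 ≈ 3.5616, -0.5616.
Thus the eigenvalues (to 4 decimals) are 3.5616 (modulus 3.5616); -0.5616 (modulus 0.5616). The spectral radius is the largest modulus: r(A) = (3 + sqrt(17))/2 ≈ 3.5616. (Cross-check: r(A) ≤ ||A||_2 ≈ 3.7025; equality holds whenever A is normal, though it can also hold for some non-normal A.)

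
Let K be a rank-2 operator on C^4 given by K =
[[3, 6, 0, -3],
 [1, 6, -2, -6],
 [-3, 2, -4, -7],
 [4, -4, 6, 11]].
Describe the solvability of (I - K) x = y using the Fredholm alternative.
(I - K) is invertible (det(I - K) = 50 ≠ 0), so for every y in C^4 the equation (I - K) x = y has a unique solution.

K has rank 2 and factors as K = U V^T = u1 v1^T + u2 v2^T with u1 = (0, 1, 2, -3), v1 = (-2, 0, -2, -3), u2 = (3, 3, 1, -2), v2 = (1, 2, 0, -1) (multiplying out reproduces the displayed K). The nonzero eigenvalues of U V^T coincide with those of the 2 x 2 matrix G = V^T U = [[v1·u1, v1·u2], [v2·u1, v2·u2]] = [[5, -2], [5, 11]], and by the Sylvester determinant identity det(I_4 - U V^T) = det(I_2 - V^T U) = det([[-4, 2], [-5, -10]]) = (-4)(-10) - (2)(-5) = 50. (Direct check: I - K =
[[-2, -6, 0, 3],
 [-1, -5, 2, 6],
 [3, -2, 5, 7],
 [-4, 4, -6, -10]]
has determinant 50.) The finite-dimensional Fredholm alternative says: either (I - K) is invertible, or ker(I - K) ≠ {0} and then range(I - K) = ker((I - K)^*)^⊥, with dim ker(I - K) = dim ker((I - K)^*). Since det(I - K) ≠ 0, 1 is not an eigenvalue of K and ker(I - K) = {0}, so we are in the first case: for every y there is a unique x = (I - K)^(-1) y. (Explicitly, by the Woodbury identity, (I - U V^T)^(-1) = I + U (I_2 - G)^(-1) V^T.)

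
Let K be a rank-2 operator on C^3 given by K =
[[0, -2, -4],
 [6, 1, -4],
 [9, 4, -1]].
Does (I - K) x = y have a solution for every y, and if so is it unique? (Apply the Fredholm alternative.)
(I - K) is invertible (det(I - K) = 64 ≠ 0), so for every y in C^3 the equation (I - K) x = y has a unique solution.

K has rank 2 and factors as K = U V^T = u1 v1^T + u2 v2^T with u1 = (0, -2, -3), v1 = (-3, -2, -1), u2 = (2, 3, 2), v2 = (0, -1, -2) (multiplying out reproduces the displayed K). The nonzero eigenvalues of U V^T coincide with those of the 2 x 2 matrix G = V^T U = [[v1·u1, v1·u2], [v2·u1, v2·u2]] = [[7, -14], [8, -7]], and by the Sylvester determinant identity det(I_3 - U V^T) = det(I_2 - V^T U) = det([[-6, 14], [-8, 8]]) = (-6)(8) - (14)(-8) = 64. (Direct check: I - K =
[[1, 2, 4],
 [-6, 0, 4],
 [-9, -4, 2]]
has determinant 64.) The finite-dimensional Fredholm alternative says: either (I - K) is invertible, or ker(I - K) ≠ {0} and then range(I - K) = ker((I - K)^*)^⊥, with dim ker(I - K) = dim ker((I - K)^*). Since det(I - K) ≠ 0, 1 is not an eigenvalue of K and ker(I - K) = {0}, so we are in the first case: for every y there is a unique x = (I - K)^(-1) y. (Explicitly, by the Woodbury identity, (I - U V^T)^(-1) = I + U (I_2 - G)^(-1) V^T.)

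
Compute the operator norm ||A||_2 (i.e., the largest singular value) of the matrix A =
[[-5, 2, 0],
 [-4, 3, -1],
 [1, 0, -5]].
||A||_2 ≈ 7.3389 (= sqrt(largest eigenvalue of A^T A))

||A||_2 = sigma_max(A) = sqrt(lambda_max(A^T A)). Form the symmetric matrix M = A^T A =
[[42, -22, -1],
 [-22, 13, -3],
 [-1, -3, 26]].
Its characteristic polynomial (trace, sum of principal 2x2 minors, determinant of M give the coefficients) is
  p(λ) = det(λ I - M) = λ^3 - 81λ^2 + 1482λ - 1089.
No integer candidate from the rational root theorem (±divisors of 1089) is a root, so the roots are irrational. The cubic discriminant is Δ = 1396359513 > 0, so there are three distinct real roots. p(0) = -1089 and p(1) = 313 have opposite signs, so a root lies in (0, 1); Newton's method refines it to λ ≈ 0.7666. p(26) = 263 and p(27) = -441 have opposite signs, so a root lies in (26, 27); Newton's method refines it to λ ≈ 26.3741. p(53) = -1195 and p(54) = 207 have opposite signs, so a root lies in (53, 54); Newton's method refines it to λ ≈ 53.8592. Check (Vieta): the three roots sum to 81, matching tr M = 81.
So the eigenvalues of A^T A are ≈ 0.7666, 26.3741, 53.8592 (all ≥ 0, as they must be for A^T A). The largest is λ_max ≈ 53.8592, hence ||A||_2 = sqrt(λ_max) ≈ 7.3389.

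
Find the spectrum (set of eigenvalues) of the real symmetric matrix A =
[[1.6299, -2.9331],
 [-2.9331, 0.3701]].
sigma(A) ≈ {-2, 4}

A is real symmetric, so its spectrum consists of real eigenvalues. Expanding the characteristic polynomial of the displayed matrix gives
  det(λ I - A) = p(λ) = λ^2 + (-2)λ + (-8).
Solving p(λ) = 0 yields eigenvalues ≈ -2, 4. (A is shown rounded to 4 decimals, so these recover the underlying integer eigenvalues to within that precision.)
Verification: the trace of A = 2 equals the sum of eigenvalues 2, and det(A) ≈ -7.9998 matches the eigenvalue product -8.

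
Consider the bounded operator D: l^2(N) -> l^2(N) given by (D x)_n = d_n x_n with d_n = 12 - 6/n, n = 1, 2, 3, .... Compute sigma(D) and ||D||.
sigma(D) = {12 - 6/n : n ≥ 1} ∪ {12}; ||D|| = 12

A bounded diagonal operator on l^2 with diagonal entries d_n has spectrum equal to the closure of {d_n : n ≥ 1}: every d_n is an eigenvalue (with eigenvector e_n), so {d_n} ⊂ sigma(D); the spectrum is closed, so its closure is too; and for lambda not in the closure, (D - lambda I) has bounded inverse (the diagonal entries 1/(d_n - lambda) are bounded). For our sequence d_n = 12 - 6/n, n = 1, 2, 3, ...:
  - {d_n} = {12 - 6/n : n ≥ 1}; the only limit point is 12
  - closure = {12 - 6/n : n ≥ 1} ∪ {12}
For the norm: a diagonal operator has ||D|| = sup_n |d_n|. Here d_n = 12 - 6/n increases monotonically from d_1 = 6 toward 12, with all terms in [6, 12); so sup_n |d_n| = 12 (the supremum is the limit, not attained). So ||D|| = 12.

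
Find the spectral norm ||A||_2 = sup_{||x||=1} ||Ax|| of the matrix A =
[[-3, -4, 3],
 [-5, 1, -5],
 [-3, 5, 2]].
||A||_2 ≈ 7.6091 (= sqrt(largest eigenvalue of A^T A))

||A||_2 = sigma_max(A) = sqrt(lambda_max(A^T A)). Form the symmetric matrix M = A^T A =
[[43, -8, 10],
 [-8, 42, -7],
 [10, -7, 38]].
Its characteristic polynomial (trace, sum of principal 2x2 minors, determinant of M give the coefficients) is
  p(λ) = det(λ I - M) = λ^3 - 123λ^2 + 4823λ - 61009.
No integer candidate from the rational root theorem (±divisors of 61009) is a root, so the roots are irrational. The cubic discriminant is Δ = 9445072 > 0, so there are three distinct real roots. p(30) = -19 and p(31) = 92 have opposite signs, so a root lies in (30, 31); Newton's method refines it to λ ≈ 30.1372. p(34) = 89 and p(35) = -4 have opposite signs, so a root lies in (34, 35); Newton's method refines it to λ ≈ 34.9641. p(57) = -532 and p(58) = 65 have opposite signs, so a root lies in (57, 58); Newton's method refines it to λ ≈ 57.8987. Check (Vieta): the three roots sum to 123, matching tr M = 123.
So the eigenvalues of A^T A are ≈ 30.1372, 34.9641, 57.8987 (all ≥ 0, as they must be for A^T A). The largest is λ_max ≈ 57.8987, hence ||A||_2 = sqrt(λ_max) ≈ 7.6091.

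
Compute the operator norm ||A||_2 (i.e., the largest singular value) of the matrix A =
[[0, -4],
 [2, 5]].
||A||_2 = sqrt((45 + sqrt(1769))/2) ≈ 6.5977 (= sqrt(largest eigenvalue of A^T A))

||A||_2 = sigma_max(A) = sqrt(lambda_max(A^T A)). Form the symmetric matrix M = A^T A =
[[4, 10],
 [10, 41]].
Its characteristic polynomial (trace, determinant of M give the coefficients) is
  p(λ) = det(λ I - M) = λ^2 - 45λ + 64.
For λ^2 - 45λ + 64 the discriminant is 1769. It is nonnegative but not a perfect square, so the roots are real and irrational: λ = (45 ± sqrt(1769))/2 ≈ 43.5297, 1.4703.
So the eigenvalues of A^T A are ≈ 1.4703, 43.5297 (all ≥ 0, as they must be for A^T A). The largest is λ_max = (45 + sqrt(1769))/2 ≈ 43.5297, hence ||A||_2 = sqrt(λ_max) = sqrt((45 + sqrt(1769))/2) ≈ 6.5977.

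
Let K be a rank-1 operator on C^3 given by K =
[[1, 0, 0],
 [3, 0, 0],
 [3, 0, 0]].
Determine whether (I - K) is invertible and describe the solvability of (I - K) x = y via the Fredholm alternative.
(I - K) is singular (det(I - K) = 0, i.e. 1 ∈ sigma(K)). (I - K) x = y is solvable iff y ⊥ ker((I - K)^*) = span{(1, 0, 0)}, i.e. iff y_1 = 0. When solvable, the solutions are x = y + c·(1, 3, 3), c arbitrary (ker(I - K) = span{(1, 3, 3)}, dimension 1).

K has rank 1, so it is an outer product K = u v^T: every row of K is a multiple of one row vector. Reading off the entries, u = (1, 3, 3) and v = (1, 0, 0) (row i of K equals u_i·v^T). A rank-one matrix u v^T satisfies K u = u (v·u) and kills the (2)-dimensional subspace v^⊥, so its characteristic polynomial is lambda^2 (lambda - v·u) with v·u = tr K = 1. Hence the eigenvalues of I - K are 1 (multiplicity 2) and 1 - (1) = 0, so det(I - K) = 0. (Direct check: I - K =
[[0, 0, 0],
 [-3, 1, 0],
 [-3, 0, 1]]
has determinant 0.) So 1 is an eigenvalue of K and (I - K) is not invertible. The finite-dimensional Fredholm alternative says: either (I - K) is invertible, or ker(I - K) ≠ {0} and then range(I - K) = ker((I - K)^*)^⊥, with dim ker(I - K) = dim ker((I - K)^*). We are in the second case, so we need both kernels. Kernel of I - K: (I - K) u = u - u (v·u) = u - u = 0, so ker(I - K) = span{u} = span{(1, 3, 3)} (it is exactly 1-dimensional because rank(I - K) = 2). Kernel of the adjoint: K is real, so (I - K)^* = I - K^T = I - v u^T, and (I - v u^T) v = v - v (u·v) = 0; hence ker((I - K)^*) = span{v} = span{(1, 0, 0)}. Therefore (I - K) x = y is solvable iff <y, v> = 0, i.e. iff y_1 = 0. When this holds, K y = u (v·y) = 0, so (I - K) y = y and x = y is a particular solution; the full solution set is the line x = y + c·u = y + c·(1, 3, 3), c ∈ C.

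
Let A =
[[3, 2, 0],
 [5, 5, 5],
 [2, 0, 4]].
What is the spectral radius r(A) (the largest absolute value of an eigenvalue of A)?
r(A) = 8

The eigenvalues of A are the roots of its characteristic polynomial. With M = A (coefficients from the trace, the sum of principal 2x2 minors, and det A):
  p(λ) = det(λ I - M) = λ^3 - 12λ^2 + 37λ - 40.
By the rational root theorem any rational root is an integer divisor of 40. Testing λ = 8: p(8) = 512 - 768 + 296 - 40 = 0, so λ = 8 is a root. Dividing out (λ - 8) leaves p(λ) = (λ - 8)(λ^2 - 4λ + 5). For λ^2 - 4λ + 5 the discriminant is -4. It is negative, so the roots are the complex-conjugate pair λ = 2 ± (sqrt(4)/2) i ≈ 2 ± 1i. For a conjugate pair the product of the roots equals the constant term, so |λ|^2 = 5 and |λ| = sqrt(5) ≈ 2.2361.
Thus the eigenvalues (to 4 decimals) are 2 ± 1i (modulus 2.2361); 8 (modulus 8). The spectral radius is the largest modulus: r(A) = 8. (Cross-check: r(A) ≤ ||A||_2 ≈ 9.7947; equality holds whenever A is normal, though it can also hold for some non-normal A.)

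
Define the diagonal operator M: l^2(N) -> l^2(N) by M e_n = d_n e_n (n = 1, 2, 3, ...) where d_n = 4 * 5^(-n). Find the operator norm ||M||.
||M|| = 4/5 (attained at n = 1)

For M diagonal, ||M|| = sup_n |d_n|. The sequence d_n = 4 * 5^(-n) is positive and strictly decreasing (ratio 5^(-1) < 1), so the supremum is d_1 = 4/5. Hence ||M|| = 4/5.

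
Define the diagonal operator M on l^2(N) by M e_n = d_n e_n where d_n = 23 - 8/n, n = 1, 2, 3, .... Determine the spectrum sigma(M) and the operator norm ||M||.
sigma(M) = {23 - 8/n : n ≥ 1} ∪ {23}; ||M|| = 23

A bounded diagonal operator on l^2 with diagonal entries d_n has spectrum equal to the closure of {d_n : n ≥ 1}: every d_n is an eigenvalue (with eigenvector e_n), so {d_n} ⊂ sigma(M); the spectrum is closed, so its closure is too; and for lambda not in the closure, (M - lambda I) has bounded inverse (the diagonal entries 1/(d_n - lambda) are bounded). For our sequence d_n = 23 - 8/n, n = 1, 2, 3, ...:
  - {d_n} = {23 - 8/n : n ≥ 1}; the only limit point is 23
  - closure = {23 - 8/n : n ≥ 1} ∪ {23}
For the norm: a diagonal operator has ||M|| = sup_n |d_n|. Here d_n = 23 - 8/n increases monotonically from d_1 = 15 toward 23, with all terms in [15, 23); so sup_n |d_n| = 23 (the supremum is the limit, not attained). So ||M|| = 23.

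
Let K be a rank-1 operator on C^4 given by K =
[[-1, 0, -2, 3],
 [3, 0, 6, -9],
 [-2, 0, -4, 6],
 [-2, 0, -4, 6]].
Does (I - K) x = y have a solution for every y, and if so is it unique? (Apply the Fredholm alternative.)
(I - K) is singular (det(I - K) = 0, i.e. 1 ∈ sigma(K)). (I - K) x = y is solvable iff y ⊥ ker((I - K)^*) = span{(-1, 0, -2, 3)}, i.e. iff -y_1 - 2y_3 + 3y_4 = 0. When solvable, the solutions are x = y + c·(1, -3, 2, 2), c arbitrary (ker(I - K) = span{(1, -3, 2, 2)}, dimension 1).

K has rank 1, so it is an outer product K = u v^T: every row of K is a multiple of one row vector. Reading off the entries, u = (1, -3, 2, 2) and v = (-1, 0, -2, 3) (row i of K equals u_i·v^T). A rank-one matrix u v^T satisfies K u = u (v·u) and kills the (3)-dimensional subspace v^⊥, so its characteristic polynomial is lambda^3 (lambda - v·u) with v·u = tr K = 1. Hence the eigenvalues of I - K are 1 (multiplicity 3) and 1 - (1) = 0, so det(I - K) = 0. (Direct check: I - K =
[[2, 0, 2, -3],
 [-3, 1, -6, 9],
 [2, 0, 5, -6],
 [2, 0, 4, -5]]
has determinant 0.) So 1 is an eigenvalue of K and (I - K) is not invertible. The finite-dimensional Fredholm alternative says: either (I - K) is invertible, or ker(I - K) ≠ {0} and then range(I - K) = ker((I - K)^*)^⊥, with dim ker(I - K) = dim ker((I - K)^*). We are in the second case, so we need both kernels. Kernel of I - K: (I - K) u = u - u (v·u) = u - u = 0, so ker(I - K) = span{u} = span{(1, -3, 2, 2)} (it is exactly 1-dimensional because rank(I - K) = 3). Kernel of the adjoint: K is real, so (I - K)^* = I - K^T = I - v u^T, and (I - v u^T) v = v - v (u·v) = 0; hence ker((I - K)^*) = span{v} = span{(-1, 0, -2, 3)}. Therefore (I - K) x = y is solvable iff <y, v> = 0, i.e. iff -y_1 - 2y_3 + 3y_4 = 0. When this holds, K y = u (v·y) = 0, so (I - K) y = y and x = y is a particular solution; the full solution set is the line x = y + c·u = y + c·(1, -3, 2, 2), c ∈ C.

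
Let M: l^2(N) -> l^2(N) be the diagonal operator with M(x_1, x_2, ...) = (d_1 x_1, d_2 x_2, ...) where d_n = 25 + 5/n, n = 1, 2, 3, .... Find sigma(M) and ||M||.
sigma(M) = {25 + 5/n : n ≥ 1} ∪ {25}; ||M|| = 30

A bounded diagonal operator on l^2 with diagonal entries d_n has spectrum equal to the closure of {d_n : n ≥ 1}: every d_n is an eigenvalue (with eigenvector e_n), so {d_n} ⊂ sigma(M); the spectrum is closed, so its closure is too; and for lambda not in the closure, (M - lambda I) has bounded inverse (the diagonal entries 1/(d_n - lambda) are bounded). For our sequence d_n = 25 + 5/n, n = 1, 2, 3, ...:
  - {d_n} = {25 + 5/n : n ≥ 1}; the only limit point is 25
  - closure = {25 + 5/n : n ≥ 1} ∪ {25}
For the norm: a diagonal operator has ||M|| = sup_n |d_n|. Here d_n = 25 + 5/n is positive and decreasing, so sup_n |d_n| = d_1 = 25 + 5 = 30. So ||M|| = 30.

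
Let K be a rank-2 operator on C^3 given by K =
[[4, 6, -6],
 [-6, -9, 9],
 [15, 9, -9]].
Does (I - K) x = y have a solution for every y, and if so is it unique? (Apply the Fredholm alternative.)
(I - K) is invertible (det(I - K) = 69 ≠ 0), so for every y in C^3 the equation (I - K) x = y has a unique solution.

K has rank 2 and factors as K = U V^T = u1 v1^T + u2 v2^T with u1 = (0, 0, 3), v1 = (3, 0, 0), u2 = (2, -3, 3), v2 = (2, 3, -3) (multiplying out reproduces the displayed K). The nonzero eigenvalues of U V^T coincide with those of the 2 x 2 matrix G = V^T U = [[v1·u1, v1·u2], [v2·u1, v2·u2]] = [[0, 6], [-9, -14]], and by the Sylvester determinant identity det(I_3 - U V^T) = det(I_2 - V^T U) = det([[1, -6], [9, 15]]) = (1)(15) - (-6)(9) = 69. (Direct check: I - K =
[[-3, -6, 6],
 [6, 10, -9],
 [-15, -9, 10]]
has determinant 69.) The finite-dimensional Fredholm alternative says: either (I - K) is invertible, or ker(I - K) ≠ {0} and then range(I - K) = ker((I - K)^*)^⊥, with dim ker(I - K) = dim ker((I - K)^*). Since det(I - K) ≠ 0, 1 is not an eigenvalue of K and ker(I - K) = {0}, so we are in the first case: for every y there is a unique x = (I - K)^(-1) y. (Explicitly, by the Woodbury identity, (I - U V^T)^(-1) = I + U (I_2 - G)^(-1) V^T.)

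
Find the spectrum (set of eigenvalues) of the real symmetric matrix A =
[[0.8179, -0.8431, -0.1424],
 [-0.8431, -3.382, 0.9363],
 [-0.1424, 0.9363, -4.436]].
sigma(A) ≈ {-5, -3, 1}

A is real symmetric, so its spectrum consists of real eigenvalues. Expanding the characteristic polynomial of the displayed matrix gives
  det(λ I - A) = p(λ) = λ^3 + (7)λ^2 + (7)λ + (-15).
Solving p(λ) = 0 yields eigenvalues ≈ -5, -3, 1. (A is shown rounded to 4 decimals, so these recover the underlying integer eigenvalues to within that precision.)
Verification: the trace of A = -7 equals the sum of eigenvalues -7, and det(A) ≈ 15.0002 matches the eigenvalue product 15.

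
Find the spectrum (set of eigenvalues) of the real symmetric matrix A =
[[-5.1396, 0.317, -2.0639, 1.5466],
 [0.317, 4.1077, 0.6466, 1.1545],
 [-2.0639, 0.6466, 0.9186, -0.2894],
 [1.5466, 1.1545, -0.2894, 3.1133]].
sigma(A) ≈ {-6, 1, 3, 5}

A is real symmetric, so its spectrum consists of real eigenvalues. Expanding the characteristic polynomial of the displayed matrix gives
  det(λ I - A) = p(λ) = λ^4 + (-3)λ^3 + (-31)λ^2 + (122.9983)λ + (-90.001).
Solving p(λ) = 0 yields eigenvalues ≈ -6, 1, 3, 5. (A is shown rounded to 4 decimals, so these recover the underlying integer eigenvalues to within that precision.)
Verification: the trace of A = 3 equals the sum of eigenvalues 3, and det(A) ≈ -90.0010 matches the eigenvalue product -90.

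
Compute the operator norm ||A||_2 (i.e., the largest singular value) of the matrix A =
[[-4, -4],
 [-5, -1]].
||A||_2 = sqrt((58 + sqrt(2340))/2) ≈ 7.2929 (= sqrt(largest eigenvalue of A^T A))

||A||_2 = sigma_max(A) = sqrt(lambda_max(A^T A)). Form the symmetric matrix M = A^T A =
[[41, 21],
 [21, 17]].
Its characteristic polynomial (trace, determinant of M give the coefficients) is
  p(λ) = det(λ I - M) = λ^2 - 58λ + 256.
For λ^2 - 58λ + 256 the discriminant is 2340. It is nonnegative but not a perfect square, so the roots are real and irrational: λ = (58 ± sqrt(2340))/2 ≈ 53.1868, 4.8132.
So the eigenvalues of A^T A are ≈ 4.8132, 53.1868 (all ≥ 0, as they must be for A^T A). The largest is λ_max = (58 + sqrt(2340))/2 ≈ 53.1868, hence ||A||_2 = sqrt(λ_max) = sqrt((58 + sqrt(2340))/2) ≈ 7.2929.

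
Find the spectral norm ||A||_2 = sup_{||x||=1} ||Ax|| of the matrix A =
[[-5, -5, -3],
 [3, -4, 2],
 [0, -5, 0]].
||A||_2 ≈ 8.6045 (= sqrt(largest eigenvalue of A^T A))

||A||_2 = sigma_max(A) = sqrt(lambda_max(A^T A)). Form the symmetric matrix M = A^T A =
[[34, 13, 21],
 [13, 66, 7],
 [21, 7, 13]].
Its characteristic polynomial (trace, sum of principal 2x2 minors, determinant of M give the coefficients) is
  p(λ) = det(λ I - M) = λ^3 - 113λ^2 + 2885λ - 25.
No integer candidate from the rational root theorem (±divisors of 25) is a root, so the roots are irrational. The cubic discriminant is Δ = 10231639200 > 0, so there are three distinct real roots. p(0) = -25 and p(1) = 2748 have opposite signs, so a root lies in (0, 1); Newton's method refines it to λ ≈ 0.0087. p(38) = 1305 and p(39) = -64 have opposite signs, so a root lies in (38, 39); Newton's method refines it to λ ≈ 38.9532. p(74) = -99 and p(75) = 2600 have opposite signs, so a root lies in (74, 75); Newton's method refines it to λ ≈ 74.0382. Check (Vieta): the three roots sum to 113, matching tr M = 113.
So the eigenvalues of A^T A are ≈ 0.0087, 38.9532, 74.0382 (all ≥ 0, as they must be for A^T A). The largest is λ_max ≈ 74.0382, hence ||A||_2 = sqrt(λ_max) ≈ 8.6045.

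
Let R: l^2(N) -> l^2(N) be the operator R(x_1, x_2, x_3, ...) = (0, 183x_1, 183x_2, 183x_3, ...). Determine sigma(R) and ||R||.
sigma(R) = closed disk {z in C : |z| ≤ 183}; ||R|| = 183

Note R = 183·U where U is the unit right shift (U x)_k = x_{k-1} (with x_0 := 0); so ||R|| = 183||U|| and sigma(R) = 183·sigma(U). ||R x||^2 = sum_{k≥1} |183x_k|^2 = 33489||x||^2, so ||R|| = 183 and sigma(R) ⊂ {|z| ≤ 183}. For any |lambda| < 183, the equation (R - lambda I) x = 0 forces x_1 = 0, then 183x_k = lambda x_{k+1} ⇒ x = 0, so R has no eigenvalues. But (R - lambda I) is not surjective for |lambda| < 183: solving (R - lambda I) x = e_1 would require x_n proportional to (lambda/183)^(-n), which is not in l^2. So every |lambda| < 183 lies in the residual spectrum. The boundary |lambda| = 183 is in the approximate point spectrum (the spectrum is closed). Hence sigma(R) is the closed disk of radius 183.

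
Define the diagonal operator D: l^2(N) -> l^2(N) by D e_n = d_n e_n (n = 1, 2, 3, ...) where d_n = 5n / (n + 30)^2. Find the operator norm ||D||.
||D|| = 1/24 (attained at n = 30)

For D diagonal, ||D|| = sup_n |d_n|. Treat f(x) = 5x / (x + 30)^2 for real x > 0. By the quotient rule, f'(x) = 5(30 - x)/(x + 30)^3, which is positive for x < 30 and negative for x > 30. So f has a unique maximum at x = 30, and since 30 is a positive integer, the supremum over n ≥ 1 is attained at n = 30: d_30 = 5·30/(30 + 30)^2 = 5·30/3600 = 1/24. Hence ||D|| = 1/24.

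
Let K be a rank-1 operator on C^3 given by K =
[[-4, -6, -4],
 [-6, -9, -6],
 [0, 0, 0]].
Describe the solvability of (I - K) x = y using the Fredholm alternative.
(I - K) is invertible (det(I - K) = 14 ≠ 0), so for every y in C^3 the equation (I - K) x = y has a unique solution.

K has rank 1, so it is an outer product K = u v^T: every row of K is a multiple of one row vector. Reading off the entries, u = (-2, -3, 0) and v = (2, 3, 2) (row i of K equals u_i·v^T). A rank-one matrix u v^T satisfies K u = u (v·u) and kills the (2)-dimensional subspace v^⊥, so its characteristic polynomial is lambda^2 (lambda - v·u) with v·u = tr K = -13. Hence the eigenvalues of I - K are 1 (multiplicity 2) and 1 - (-13) = 14, so det(I - K) = 14. (Direct check: I - K =
[[5, 6, 4],
 [6, 10, 6],
 [0, 0, 1]]
has determinant 14.) The finite-dimensional Fredholm alternative says: either (I - K) is invertible, or ker(I - K) ≠ {0} and then range(I - K) = ker((I - K)^*)^⊥, with dim ker(I - K) = dim ker((I - K)^*). Since det(I - K) ≠ 0, 1 is not an eigenvalue of K and ker(I - K) = {0}, so we are in the first case: for every y there is a unique x = (I - K)^(-1) y. Explicitly, by the Sherman–Morrison formula, (I - u v^T)^(-1) = I + u v^T/(1 - v·u), i.e. (I - K)^(-1) = I + K/(14).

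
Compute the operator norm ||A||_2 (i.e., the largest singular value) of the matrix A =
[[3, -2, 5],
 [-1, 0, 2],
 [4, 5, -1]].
||A||_2 ≈ 6.7444 (= sqrt(largest eigenvalue of A^T A))

||A||_2 = sigma_max(A) = sqrt(lambda_max(A^T A)). Form the symmetric matrix M = A^T A =
[[26, 14, 9],
 [14, 29, -15],
 [9, -15, 30]].
Its characteristic polynomial (trace, sum of principal 2x2 minors, determinant of M give the coefficients) is
  p(λ) = det(λ I - M) = λ^3 - 85λ^2 + 1902λ - 4761.
No integer candidate from the rational root theorem (±divisors of 4761) is a root, so the roots are irrational. The cubic discriminant is Δ = 161844561 > 0, so there are three distinct real roots. p(2) = -1289 and p(3) = 207 have opposite signs, so a root lies in (2, 3); Newton's method refines it to λ ≈ 2.8552. p(36) = 207 and p(37) = -99 have opposite signs, so a root lies in (36, 37); Newton's method refines it to λ ≈ 36.6583. p(45) = -171 and p(46) = 207 have opposite signs, so a root lies in (45, 46); Newton's method refines it to λ ≈ 45.4864. Check (Vieta): the three roots sum to 85, matching tr M = 85.
So the eigenvalues of A^T A are ≈ 2.8552, 36.6583, 45.4864 (all ≥ 0, as they must be for A^T A). The largest is λ_max ≈ 45.4864, hence ||A||_2 = sqrt(λ_max) ≈ 6.7444.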